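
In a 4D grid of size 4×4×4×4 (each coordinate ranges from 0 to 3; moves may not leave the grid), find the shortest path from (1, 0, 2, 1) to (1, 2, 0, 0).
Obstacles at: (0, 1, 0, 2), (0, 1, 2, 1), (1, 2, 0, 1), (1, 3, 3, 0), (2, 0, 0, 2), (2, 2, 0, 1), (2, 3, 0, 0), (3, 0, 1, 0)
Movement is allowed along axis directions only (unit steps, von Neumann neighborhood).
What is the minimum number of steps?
5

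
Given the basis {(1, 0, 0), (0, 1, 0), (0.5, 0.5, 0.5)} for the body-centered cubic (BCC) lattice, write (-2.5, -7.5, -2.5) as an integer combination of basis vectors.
-5b₂ - 5b₃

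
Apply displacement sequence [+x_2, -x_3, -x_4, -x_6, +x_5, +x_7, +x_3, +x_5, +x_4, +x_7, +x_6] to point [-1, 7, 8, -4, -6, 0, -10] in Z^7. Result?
(-1, 8, 8, -4, -4, 0, -8)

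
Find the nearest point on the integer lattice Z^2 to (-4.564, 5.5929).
(-5, 6)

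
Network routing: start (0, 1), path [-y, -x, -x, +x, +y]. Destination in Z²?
(-1, 1)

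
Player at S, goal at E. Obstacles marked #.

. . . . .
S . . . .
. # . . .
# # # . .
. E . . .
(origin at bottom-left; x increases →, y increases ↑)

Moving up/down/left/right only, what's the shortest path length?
8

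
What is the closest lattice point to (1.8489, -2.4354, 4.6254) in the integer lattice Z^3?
(2, -2, 5)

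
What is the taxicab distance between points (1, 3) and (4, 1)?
5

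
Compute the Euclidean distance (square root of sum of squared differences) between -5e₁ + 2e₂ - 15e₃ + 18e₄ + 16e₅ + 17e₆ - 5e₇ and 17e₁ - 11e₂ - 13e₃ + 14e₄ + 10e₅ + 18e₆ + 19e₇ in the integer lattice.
35.8608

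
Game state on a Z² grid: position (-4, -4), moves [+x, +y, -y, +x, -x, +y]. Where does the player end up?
(-3, -3)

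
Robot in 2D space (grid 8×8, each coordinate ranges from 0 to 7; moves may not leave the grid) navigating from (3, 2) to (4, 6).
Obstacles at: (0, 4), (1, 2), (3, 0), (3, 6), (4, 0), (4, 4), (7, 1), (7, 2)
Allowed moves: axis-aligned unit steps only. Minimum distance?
5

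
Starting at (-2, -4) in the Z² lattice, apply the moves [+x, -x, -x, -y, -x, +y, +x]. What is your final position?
(-3, -4)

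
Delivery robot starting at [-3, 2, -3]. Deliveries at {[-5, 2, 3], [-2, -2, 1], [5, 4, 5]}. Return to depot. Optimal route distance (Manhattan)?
48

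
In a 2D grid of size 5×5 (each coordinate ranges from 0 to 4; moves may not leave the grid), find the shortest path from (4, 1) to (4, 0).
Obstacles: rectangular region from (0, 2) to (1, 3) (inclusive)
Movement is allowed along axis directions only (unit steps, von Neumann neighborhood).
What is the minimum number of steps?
1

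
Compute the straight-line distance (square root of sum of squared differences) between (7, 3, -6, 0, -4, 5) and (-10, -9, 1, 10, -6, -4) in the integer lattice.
25.8263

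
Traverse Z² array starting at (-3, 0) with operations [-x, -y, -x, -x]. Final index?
(-6, -1)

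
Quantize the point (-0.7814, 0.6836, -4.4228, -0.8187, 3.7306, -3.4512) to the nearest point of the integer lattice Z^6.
(-1, 1, -4, -1, 4, -3)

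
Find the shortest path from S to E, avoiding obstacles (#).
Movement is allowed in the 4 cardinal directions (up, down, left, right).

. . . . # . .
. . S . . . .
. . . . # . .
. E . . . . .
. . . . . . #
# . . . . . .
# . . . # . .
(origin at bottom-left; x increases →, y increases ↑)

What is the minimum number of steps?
3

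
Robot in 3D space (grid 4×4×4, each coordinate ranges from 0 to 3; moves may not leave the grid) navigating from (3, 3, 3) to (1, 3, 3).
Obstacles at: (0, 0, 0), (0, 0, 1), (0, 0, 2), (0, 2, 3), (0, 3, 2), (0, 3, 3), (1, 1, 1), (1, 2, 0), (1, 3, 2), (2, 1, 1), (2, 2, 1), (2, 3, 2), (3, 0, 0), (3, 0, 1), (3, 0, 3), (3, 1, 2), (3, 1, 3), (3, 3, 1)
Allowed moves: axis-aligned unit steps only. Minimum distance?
2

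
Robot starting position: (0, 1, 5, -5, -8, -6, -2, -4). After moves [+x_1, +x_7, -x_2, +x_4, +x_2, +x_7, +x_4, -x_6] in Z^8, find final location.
(1, 1, 5, -3, -8, -7, 0, -4)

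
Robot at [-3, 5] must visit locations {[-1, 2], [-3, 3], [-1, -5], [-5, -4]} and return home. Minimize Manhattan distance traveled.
28
(one optimal route: (-3, 5) → (-1, 2) → (-1, -5) → (-5, -4) → (-3, 3) → (-3, 5))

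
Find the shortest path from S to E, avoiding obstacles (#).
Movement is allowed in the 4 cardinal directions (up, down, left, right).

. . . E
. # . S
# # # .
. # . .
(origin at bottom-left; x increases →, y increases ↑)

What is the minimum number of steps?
1
(one shortest path: (3, 2) → (3, 3))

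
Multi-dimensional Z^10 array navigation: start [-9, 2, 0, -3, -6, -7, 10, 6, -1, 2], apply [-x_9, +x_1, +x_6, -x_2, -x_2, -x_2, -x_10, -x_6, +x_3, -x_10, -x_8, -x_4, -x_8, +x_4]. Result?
(-8, -1, 1, -3, -6, -7, 10, 4, -2, 0)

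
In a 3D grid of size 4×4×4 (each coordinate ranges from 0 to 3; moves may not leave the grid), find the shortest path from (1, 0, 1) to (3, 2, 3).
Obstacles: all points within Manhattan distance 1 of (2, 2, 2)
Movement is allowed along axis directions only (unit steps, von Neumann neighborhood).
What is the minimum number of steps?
6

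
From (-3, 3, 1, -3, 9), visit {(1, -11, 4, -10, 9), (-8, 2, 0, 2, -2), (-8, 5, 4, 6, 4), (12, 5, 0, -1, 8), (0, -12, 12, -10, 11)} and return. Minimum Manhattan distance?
166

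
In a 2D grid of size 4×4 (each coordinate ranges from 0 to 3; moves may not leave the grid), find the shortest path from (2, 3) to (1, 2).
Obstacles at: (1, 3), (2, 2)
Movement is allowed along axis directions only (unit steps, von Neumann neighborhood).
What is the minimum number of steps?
6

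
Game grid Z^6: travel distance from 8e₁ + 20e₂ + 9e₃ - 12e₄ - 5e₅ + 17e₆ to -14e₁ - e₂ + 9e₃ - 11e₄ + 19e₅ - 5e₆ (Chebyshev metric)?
24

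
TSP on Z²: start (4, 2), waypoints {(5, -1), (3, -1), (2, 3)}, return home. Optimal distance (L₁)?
14
(one optimal route: (4, 2) → (5, -1) → (3, -1) → (2, 3) → (4, 2))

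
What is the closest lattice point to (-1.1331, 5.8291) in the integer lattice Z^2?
(-1, 6)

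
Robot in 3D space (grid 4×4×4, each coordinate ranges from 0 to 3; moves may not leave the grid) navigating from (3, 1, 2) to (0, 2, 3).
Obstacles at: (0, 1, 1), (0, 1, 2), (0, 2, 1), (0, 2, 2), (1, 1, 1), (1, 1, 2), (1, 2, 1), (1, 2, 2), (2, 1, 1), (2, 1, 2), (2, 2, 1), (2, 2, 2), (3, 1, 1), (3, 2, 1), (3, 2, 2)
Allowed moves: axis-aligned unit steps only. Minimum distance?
5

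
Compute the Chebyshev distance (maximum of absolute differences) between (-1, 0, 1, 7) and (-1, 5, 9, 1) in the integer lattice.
8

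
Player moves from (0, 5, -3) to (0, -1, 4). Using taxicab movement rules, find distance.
13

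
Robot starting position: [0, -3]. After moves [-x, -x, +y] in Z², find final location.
(-2, -2)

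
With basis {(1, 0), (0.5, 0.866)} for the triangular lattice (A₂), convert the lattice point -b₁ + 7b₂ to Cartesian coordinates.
(2.5, 6.062)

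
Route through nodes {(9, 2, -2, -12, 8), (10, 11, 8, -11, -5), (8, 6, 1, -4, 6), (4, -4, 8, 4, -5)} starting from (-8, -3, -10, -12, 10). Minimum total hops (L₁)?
118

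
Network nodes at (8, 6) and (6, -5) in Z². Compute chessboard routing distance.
11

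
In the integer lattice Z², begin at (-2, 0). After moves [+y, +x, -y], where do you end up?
(-1, 0)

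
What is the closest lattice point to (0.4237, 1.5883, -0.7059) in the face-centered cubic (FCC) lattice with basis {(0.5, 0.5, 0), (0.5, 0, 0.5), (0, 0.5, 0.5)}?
(0.5, 1.5, -1)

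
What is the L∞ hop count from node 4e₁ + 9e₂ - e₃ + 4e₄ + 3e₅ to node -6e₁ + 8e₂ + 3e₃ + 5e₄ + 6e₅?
10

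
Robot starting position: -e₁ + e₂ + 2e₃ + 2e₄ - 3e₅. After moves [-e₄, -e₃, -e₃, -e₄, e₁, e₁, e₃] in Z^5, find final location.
(1, 1, 1, 0, -3)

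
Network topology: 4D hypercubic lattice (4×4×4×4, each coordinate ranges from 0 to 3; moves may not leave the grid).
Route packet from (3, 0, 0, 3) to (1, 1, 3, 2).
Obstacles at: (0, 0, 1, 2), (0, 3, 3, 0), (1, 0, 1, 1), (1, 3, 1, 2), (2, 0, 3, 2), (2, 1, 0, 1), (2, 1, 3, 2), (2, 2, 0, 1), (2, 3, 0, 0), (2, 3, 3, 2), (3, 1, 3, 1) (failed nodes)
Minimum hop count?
7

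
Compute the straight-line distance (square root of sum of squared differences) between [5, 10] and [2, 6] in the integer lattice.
5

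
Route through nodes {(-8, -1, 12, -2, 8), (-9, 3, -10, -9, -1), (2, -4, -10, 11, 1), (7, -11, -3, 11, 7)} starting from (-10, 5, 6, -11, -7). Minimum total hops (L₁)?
146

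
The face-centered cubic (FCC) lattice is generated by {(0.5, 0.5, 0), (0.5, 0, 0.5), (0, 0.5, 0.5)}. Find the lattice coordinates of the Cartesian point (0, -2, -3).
b₁ - b₂ - 5b₃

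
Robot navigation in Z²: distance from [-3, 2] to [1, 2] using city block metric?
4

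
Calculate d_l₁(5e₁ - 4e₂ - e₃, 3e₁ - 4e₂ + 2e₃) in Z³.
5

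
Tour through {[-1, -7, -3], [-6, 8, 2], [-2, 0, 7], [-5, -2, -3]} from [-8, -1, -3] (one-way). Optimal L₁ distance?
48
(one optimal route: (-8, -1, -3) → (-5, -2, -3) → (-1, -7, -3) → (-2, 0, 7) → (-6, 8, 2))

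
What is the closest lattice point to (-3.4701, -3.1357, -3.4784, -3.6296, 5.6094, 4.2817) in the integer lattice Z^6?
(-3, -3, -3, -4, 6, 4)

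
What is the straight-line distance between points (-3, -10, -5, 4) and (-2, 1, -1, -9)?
17.5214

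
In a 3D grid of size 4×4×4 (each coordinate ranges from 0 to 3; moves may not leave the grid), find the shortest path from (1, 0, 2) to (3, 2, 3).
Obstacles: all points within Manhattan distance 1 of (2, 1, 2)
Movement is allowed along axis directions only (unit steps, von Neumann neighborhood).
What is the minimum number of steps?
5
(one shortest path: (1, 0, 2) → (1, 0, 3) → (2, 0, 3) → (3, 0, 3) → (3, 1, 3) → (3, 2, 3))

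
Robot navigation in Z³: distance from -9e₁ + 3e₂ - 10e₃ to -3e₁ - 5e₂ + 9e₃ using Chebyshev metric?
19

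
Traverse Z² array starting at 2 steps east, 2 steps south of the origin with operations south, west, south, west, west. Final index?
(-1, -4)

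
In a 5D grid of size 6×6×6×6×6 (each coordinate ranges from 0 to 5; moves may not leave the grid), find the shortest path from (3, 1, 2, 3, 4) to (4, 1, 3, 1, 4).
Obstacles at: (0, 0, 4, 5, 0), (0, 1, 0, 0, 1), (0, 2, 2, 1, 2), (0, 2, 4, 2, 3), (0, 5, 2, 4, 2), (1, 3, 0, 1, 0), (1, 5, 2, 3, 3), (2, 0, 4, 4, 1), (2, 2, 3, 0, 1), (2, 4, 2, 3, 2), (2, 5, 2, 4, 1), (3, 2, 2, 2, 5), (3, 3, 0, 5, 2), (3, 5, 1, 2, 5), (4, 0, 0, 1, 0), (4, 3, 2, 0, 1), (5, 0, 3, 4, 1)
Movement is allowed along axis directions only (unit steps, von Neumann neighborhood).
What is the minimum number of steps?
4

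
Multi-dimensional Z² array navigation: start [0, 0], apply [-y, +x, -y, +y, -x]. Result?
(0, -1)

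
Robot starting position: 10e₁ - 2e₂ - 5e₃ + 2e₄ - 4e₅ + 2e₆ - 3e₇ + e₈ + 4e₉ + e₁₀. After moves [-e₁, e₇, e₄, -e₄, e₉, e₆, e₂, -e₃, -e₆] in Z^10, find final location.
(9, -1, -6, 2, -4, 2, -2, 1, 5, 1)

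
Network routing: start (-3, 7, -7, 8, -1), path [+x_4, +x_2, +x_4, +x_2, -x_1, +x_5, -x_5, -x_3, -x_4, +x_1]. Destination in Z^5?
(-3, 9, -8, 9, -1)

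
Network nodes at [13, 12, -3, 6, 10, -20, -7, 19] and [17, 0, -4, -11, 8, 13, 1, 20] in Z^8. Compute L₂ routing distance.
40.0999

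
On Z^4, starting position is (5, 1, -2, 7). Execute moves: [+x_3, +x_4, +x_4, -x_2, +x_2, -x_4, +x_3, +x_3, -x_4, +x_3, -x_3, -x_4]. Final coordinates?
(5, 1, 1, 6)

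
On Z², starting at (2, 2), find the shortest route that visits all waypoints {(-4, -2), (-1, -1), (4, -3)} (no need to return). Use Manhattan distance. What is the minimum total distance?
18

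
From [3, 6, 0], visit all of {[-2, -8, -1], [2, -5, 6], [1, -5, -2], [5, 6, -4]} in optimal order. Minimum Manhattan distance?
44
(one optimal route: (3, 6, 0) → (5, 6, -4) → (1, -5, -2) → (-2, -8, -1) → (2, -5, 6))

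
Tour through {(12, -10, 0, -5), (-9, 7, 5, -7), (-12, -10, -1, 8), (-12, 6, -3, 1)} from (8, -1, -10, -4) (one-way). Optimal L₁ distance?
107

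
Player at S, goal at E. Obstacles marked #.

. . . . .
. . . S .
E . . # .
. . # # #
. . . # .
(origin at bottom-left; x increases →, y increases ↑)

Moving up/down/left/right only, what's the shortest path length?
4
(one shortest path: (3, 3) → (2, 3) → (1, 3) → (0, 3) → (0, 2))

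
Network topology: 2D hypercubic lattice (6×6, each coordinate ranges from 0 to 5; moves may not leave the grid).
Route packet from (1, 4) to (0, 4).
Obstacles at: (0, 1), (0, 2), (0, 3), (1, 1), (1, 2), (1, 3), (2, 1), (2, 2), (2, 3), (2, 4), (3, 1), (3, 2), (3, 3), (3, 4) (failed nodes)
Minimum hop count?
1
(one shortest path: (1, 4) → (0, 4))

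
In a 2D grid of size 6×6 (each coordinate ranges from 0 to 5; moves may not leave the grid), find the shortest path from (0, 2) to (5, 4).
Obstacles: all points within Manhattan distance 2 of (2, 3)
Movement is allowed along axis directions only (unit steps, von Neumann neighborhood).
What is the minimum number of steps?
11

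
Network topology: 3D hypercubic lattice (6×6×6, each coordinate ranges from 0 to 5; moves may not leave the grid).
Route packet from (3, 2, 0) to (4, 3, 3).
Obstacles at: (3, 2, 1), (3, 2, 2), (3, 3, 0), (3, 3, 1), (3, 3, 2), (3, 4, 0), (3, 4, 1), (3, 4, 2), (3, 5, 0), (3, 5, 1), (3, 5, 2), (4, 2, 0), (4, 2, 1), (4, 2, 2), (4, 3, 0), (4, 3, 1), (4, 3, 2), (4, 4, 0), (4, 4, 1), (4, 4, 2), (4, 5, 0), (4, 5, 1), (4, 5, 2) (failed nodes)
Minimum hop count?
7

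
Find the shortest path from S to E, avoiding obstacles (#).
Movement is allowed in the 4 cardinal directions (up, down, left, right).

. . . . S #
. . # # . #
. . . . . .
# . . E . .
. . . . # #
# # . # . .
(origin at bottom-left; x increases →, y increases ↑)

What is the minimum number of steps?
4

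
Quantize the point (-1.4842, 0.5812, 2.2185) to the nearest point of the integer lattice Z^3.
(-1, 1, 2)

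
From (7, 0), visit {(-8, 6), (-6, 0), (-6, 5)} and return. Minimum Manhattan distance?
42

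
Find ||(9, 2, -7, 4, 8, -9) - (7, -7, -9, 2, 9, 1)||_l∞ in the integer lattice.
10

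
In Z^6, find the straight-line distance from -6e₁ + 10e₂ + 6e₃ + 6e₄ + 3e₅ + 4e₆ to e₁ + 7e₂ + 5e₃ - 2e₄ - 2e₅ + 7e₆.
12.53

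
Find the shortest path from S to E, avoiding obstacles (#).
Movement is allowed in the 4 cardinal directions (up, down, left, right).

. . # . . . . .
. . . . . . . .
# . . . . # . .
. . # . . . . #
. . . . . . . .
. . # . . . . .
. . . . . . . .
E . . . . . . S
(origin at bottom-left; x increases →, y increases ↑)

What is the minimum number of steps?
7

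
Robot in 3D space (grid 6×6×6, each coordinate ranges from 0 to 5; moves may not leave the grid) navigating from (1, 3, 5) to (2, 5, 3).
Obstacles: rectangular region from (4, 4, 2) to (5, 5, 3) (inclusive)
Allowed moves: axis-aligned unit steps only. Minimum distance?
5
(one shortest path: (1, 3, 5) → (2, 3, 5) → (2, 4, 5) → (2, 5, 5) → (2, 5, 4) → (2, 5, 3))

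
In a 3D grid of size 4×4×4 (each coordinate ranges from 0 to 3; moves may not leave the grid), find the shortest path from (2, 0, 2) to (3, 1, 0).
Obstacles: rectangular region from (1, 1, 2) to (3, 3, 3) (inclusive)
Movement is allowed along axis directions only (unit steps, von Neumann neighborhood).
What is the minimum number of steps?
4
(one shortest path: (2, 0, 2) → (3, 0, 2) → (3, 0, 1) → (3, 1, 1) → (3, 1, 0))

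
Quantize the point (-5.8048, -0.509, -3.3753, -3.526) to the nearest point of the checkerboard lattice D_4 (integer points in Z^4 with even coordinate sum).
(-6, -1, -3, -4)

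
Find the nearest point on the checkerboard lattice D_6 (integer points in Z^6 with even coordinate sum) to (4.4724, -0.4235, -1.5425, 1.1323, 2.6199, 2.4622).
(4, 0, -2, 1, 3, 2)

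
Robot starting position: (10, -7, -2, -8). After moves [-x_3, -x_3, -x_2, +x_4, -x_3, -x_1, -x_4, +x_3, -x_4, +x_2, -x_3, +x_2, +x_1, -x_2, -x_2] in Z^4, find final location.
(10, -8, -5, -9)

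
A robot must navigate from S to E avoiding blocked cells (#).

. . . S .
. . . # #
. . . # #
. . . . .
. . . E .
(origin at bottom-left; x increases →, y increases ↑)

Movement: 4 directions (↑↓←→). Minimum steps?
6
(one shortest path: (3, 4) → (2, 4) → (2, 3) → (2, 2) → (2, 1) → (3, 1) → (3, 0))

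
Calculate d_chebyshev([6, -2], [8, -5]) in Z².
3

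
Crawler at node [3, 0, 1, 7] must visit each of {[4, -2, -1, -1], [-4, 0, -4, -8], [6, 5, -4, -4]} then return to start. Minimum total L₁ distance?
74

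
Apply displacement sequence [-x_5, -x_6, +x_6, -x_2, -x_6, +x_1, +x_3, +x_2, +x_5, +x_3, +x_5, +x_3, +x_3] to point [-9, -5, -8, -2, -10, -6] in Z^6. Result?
(-8, -5, -4, -2, -9, -7)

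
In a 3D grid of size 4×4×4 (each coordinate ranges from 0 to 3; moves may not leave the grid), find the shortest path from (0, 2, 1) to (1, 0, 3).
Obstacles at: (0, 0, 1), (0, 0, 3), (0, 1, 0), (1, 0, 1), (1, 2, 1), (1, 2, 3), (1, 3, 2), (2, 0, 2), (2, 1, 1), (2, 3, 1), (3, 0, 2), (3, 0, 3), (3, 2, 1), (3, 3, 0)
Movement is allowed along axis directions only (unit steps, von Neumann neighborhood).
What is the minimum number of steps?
5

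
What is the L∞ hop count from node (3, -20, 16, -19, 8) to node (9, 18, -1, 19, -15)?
38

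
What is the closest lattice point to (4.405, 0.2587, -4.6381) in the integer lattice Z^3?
(4, 0, -5)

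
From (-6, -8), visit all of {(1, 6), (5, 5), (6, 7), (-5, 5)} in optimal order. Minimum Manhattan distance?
29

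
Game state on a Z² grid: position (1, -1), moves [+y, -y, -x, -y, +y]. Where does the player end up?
(0, -1)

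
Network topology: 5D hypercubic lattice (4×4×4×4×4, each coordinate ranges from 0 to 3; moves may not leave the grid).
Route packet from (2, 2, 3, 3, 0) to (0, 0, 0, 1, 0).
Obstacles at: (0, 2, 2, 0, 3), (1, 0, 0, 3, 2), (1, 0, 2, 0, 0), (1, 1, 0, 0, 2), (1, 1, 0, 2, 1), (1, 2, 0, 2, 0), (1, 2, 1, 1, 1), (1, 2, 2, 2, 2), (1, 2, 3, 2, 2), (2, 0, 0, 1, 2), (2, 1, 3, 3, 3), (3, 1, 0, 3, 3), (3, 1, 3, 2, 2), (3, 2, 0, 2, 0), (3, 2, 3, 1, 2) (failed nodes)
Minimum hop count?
9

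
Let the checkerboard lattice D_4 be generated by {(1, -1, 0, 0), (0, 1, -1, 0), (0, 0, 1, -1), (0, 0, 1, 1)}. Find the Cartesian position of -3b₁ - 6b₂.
(-3, -3, 6, 0)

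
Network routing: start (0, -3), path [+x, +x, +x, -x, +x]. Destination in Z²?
(3, -3)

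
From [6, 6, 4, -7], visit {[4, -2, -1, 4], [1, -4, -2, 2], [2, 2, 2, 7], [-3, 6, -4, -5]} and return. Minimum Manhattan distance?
86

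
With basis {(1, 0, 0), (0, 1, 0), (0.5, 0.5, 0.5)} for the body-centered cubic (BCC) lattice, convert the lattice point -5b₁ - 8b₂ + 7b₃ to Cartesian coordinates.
(-1.5, -4.5, 3.5)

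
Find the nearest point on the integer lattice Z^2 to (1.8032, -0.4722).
(2, 0)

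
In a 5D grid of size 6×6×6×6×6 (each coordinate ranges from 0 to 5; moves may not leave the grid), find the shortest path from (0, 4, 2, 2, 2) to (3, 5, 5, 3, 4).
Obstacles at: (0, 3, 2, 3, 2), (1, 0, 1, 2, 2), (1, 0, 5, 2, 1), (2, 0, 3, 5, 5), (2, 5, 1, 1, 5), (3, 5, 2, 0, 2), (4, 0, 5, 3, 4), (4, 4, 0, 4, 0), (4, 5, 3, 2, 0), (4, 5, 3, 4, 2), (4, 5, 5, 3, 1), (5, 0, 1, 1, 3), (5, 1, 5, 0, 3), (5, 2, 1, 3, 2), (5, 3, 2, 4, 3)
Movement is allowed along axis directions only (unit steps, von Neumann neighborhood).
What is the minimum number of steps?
10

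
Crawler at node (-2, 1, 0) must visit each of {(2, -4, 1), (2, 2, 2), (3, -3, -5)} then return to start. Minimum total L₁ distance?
36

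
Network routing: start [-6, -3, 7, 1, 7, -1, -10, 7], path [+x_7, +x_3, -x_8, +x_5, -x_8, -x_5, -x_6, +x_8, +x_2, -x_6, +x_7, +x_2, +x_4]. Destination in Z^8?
(-6, -1, 8, 2, 7, -3, -8, 6)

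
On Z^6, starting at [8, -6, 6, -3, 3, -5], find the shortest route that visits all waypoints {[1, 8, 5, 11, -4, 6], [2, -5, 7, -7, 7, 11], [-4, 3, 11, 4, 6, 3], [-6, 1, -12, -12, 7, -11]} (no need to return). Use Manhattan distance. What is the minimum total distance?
176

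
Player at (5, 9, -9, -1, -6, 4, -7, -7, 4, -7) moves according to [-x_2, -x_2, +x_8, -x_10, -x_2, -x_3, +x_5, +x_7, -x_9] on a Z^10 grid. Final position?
(5, 6, -10, -1, -5, 4, -6, -6, 3, -8)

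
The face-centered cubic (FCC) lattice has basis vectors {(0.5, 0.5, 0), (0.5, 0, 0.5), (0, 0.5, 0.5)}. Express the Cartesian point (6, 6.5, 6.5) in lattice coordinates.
6b₁ + 6b₂ + 7b₃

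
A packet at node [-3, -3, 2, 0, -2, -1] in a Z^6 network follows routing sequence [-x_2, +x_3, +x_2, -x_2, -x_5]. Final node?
(-3, -4, 3, 0, -3, -1)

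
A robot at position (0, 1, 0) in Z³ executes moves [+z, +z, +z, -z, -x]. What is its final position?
(-1, 1, 2)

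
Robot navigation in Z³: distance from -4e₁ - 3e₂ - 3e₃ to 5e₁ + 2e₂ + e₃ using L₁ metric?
18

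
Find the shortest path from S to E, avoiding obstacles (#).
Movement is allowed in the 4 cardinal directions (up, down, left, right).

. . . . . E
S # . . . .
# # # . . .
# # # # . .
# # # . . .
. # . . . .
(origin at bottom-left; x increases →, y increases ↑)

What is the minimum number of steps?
6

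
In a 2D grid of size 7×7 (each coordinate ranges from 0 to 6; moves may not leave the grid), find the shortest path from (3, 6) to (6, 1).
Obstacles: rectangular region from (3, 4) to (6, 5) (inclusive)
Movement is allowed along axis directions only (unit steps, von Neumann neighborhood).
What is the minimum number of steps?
10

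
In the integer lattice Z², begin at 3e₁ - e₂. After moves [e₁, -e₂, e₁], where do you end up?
(5, -2)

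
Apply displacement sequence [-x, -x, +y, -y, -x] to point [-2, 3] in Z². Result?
(-5, 3)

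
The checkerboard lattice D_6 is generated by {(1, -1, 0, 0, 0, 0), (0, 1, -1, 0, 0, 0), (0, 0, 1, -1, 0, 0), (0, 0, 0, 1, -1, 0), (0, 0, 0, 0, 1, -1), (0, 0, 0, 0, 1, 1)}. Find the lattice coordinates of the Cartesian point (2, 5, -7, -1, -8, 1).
2b₁ + 7b₂ - b₄ - 5b₅ - 4b₆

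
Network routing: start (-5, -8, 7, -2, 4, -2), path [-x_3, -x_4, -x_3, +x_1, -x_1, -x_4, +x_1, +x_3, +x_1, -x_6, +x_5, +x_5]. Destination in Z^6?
(-3, -8, 6, -4, 6, -3)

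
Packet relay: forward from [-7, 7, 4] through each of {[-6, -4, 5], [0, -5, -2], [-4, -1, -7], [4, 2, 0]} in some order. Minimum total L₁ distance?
56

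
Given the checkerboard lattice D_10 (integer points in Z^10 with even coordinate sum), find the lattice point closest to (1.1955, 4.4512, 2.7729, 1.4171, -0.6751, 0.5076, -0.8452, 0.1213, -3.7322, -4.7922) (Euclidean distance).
(1, 4, 3, 1, -1, 0, -1, 0, -4, -5)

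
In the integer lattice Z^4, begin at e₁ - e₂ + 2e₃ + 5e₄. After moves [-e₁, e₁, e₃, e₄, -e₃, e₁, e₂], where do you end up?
(2, 0, 2, 6)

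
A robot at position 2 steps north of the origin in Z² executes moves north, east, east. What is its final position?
(2, 3)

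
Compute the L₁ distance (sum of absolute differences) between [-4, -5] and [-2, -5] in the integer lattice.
2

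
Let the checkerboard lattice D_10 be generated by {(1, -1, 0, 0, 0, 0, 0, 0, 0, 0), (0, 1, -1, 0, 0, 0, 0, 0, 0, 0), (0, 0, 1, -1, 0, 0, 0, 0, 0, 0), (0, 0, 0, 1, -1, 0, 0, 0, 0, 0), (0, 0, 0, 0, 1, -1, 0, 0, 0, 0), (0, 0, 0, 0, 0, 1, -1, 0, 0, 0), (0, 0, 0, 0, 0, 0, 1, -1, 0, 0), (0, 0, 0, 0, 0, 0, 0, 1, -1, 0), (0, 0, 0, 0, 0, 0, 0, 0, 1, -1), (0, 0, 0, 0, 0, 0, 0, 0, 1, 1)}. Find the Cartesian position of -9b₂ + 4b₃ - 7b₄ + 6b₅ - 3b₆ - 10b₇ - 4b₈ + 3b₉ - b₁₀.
(0, -9, 13, -11, 13, -9, -7, 6, 6, -4)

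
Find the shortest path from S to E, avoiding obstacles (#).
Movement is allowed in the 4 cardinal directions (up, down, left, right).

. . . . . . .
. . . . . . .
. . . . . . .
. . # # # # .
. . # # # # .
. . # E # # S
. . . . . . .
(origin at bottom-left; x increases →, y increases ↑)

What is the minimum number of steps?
5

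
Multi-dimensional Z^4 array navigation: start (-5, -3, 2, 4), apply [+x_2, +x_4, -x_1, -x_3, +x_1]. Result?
(-5, -2, 1, 5)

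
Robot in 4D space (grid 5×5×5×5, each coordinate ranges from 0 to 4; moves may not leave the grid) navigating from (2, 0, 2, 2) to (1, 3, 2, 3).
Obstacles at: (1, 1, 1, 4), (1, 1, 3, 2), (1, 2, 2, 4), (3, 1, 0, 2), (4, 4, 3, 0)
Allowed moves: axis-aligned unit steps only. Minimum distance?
5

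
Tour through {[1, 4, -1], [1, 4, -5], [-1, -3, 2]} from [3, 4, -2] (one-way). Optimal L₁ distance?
21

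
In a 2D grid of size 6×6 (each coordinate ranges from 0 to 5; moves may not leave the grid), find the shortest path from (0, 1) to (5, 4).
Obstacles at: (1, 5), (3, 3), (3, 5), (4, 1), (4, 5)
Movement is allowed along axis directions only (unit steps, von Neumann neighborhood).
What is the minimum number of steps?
8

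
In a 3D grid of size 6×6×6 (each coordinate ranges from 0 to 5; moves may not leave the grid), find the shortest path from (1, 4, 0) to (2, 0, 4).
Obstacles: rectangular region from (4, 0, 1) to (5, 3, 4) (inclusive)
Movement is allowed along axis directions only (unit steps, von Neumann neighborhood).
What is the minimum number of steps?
9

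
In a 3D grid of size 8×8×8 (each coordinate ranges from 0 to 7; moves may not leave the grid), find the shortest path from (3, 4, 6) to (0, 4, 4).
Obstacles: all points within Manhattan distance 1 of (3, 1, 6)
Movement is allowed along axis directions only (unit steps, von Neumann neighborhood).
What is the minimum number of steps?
5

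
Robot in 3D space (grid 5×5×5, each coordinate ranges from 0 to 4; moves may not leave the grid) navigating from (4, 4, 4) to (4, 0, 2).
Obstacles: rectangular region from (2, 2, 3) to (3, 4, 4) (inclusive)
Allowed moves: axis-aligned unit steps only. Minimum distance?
6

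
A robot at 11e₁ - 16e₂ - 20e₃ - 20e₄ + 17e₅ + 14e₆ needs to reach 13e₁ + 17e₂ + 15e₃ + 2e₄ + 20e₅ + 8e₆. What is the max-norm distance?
35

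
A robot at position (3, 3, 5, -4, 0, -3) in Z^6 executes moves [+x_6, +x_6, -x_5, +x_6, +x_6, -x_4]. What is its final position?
(3, 3, 5, -5, -1, 1)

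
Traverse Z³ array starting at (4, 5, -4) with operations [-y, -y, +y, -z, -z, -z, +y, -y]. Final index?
(4, 4, -7)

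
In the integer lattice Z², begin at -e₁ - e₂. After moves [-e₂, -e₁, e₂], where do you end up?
(-2, -1)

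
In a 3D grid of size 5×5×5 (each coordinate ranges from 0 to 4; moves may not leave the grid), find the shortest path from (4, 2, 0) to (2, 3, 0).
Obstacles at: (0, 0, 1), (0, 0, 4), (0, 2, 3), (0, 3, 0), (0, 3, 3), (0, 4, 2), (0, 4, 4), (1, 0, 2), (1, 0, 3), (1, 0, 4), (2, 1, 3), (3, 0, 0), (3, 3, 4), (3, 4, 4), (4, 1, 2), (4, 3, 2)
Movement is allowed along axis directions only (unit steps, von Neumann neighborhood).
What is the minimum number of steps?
3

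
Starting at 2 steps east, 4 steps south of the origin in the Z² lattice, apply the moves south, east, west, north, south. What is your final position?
(2, -5)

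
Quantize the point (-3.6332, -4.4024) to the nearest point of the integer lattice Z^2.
(-4, -4)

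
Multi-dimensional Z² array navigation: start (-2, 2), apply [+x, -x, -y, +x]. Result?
(-1, 1)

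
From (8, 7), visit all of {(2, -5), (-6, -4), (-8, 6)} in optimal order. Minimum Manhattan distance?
38
(one optimal route: (8, 7) → (-8, 6) → (-6, -4) → (2, -5))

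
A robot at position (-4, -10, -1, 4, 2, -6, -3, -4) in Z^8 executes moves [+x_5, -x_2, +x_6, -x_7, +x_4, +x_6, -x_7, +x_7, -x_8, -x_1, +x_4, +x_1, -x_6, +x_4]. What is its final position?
(-4, -11, -1, 7, 3, -5, -4, -5)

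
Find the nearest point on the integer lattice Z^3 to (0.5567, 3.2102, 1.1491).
(1, 3, 1)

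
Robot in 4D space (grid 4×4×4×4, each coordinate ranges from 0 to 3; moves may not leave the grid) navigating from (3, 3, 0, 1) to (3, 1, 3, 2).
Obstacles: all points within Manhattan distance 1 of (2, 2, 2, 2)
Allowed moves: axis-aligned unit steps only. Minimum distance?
6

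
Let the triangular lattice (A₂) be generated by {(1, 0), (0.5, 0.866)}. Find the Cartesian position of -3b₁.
(-3, 0)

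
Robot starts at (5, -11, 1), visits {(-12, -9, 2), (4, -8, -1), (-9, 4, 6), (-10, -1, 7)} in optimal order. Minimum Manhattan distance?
48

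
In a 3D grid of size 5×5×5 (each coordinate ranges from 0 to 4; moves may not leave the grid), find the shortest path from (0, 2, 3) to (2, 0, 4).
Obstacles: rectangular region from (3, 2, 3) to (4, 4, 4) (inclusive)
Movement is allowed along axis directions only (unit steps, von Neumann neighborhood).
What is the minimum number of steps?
5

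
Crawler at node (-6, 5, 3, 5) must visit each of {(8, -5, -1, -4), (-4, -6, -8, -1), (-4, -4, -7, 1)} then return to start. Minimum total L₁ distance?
90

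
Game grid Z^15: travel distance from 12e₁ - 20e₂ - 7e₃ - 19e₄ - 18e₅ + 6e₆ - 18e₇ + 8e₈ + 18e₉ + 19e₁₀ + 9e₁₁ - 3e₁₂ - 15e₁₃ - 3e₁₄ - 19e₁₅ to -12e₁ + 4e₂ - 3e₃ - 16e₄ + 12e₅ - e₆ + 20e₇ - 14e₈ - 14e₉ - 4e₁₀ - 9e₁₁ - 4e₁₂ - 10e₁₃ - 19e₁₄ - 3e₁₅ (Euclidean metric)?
80.4301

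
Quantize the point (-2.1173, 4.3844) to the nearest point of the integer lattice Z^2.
(-2, 4)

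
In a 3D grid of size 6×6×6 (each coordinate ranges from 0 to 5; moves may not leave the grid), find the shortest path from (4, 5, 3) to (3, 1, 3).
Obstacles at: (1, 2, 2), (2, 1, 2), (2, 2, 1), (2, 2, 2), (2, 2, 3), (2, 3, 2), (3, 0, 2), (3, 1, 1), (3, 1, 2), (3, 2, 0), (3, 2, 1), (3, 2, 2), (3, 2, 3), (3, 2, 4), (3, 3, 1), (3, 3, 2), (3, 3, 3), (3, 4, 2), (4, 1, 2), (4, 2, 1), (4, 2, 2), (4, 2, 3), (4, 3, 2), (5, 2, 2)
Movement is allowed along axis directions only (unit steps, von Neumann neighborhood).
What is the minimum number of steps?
7
(one shortest path: (4, 5, 3) → (5, 5, 3) → (5, 4, 3) → (5, 3, 3) → (5, 2, 3) → (5, 1, 3) → (4, 1, 3) → (3, 1, 3))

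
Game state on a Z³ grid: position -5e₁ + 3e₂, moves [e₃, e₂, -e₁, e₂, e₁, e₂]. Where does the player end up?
(-5, 6, 1)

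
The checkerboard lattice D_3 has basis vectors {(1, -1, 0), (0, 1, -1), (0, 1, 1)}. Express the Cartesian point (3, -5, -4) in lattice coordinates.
3b₁ + b₂ - 3b₃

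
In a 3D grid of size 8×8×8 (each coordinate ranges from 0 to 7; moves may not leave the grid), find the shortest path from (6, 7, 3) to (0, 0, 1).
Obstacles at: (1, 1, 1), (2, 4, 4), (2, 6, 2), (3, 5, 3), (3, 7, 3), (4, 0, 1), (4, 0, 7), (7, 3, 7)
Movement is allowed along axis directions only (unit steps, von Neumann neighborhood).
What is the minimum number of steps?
15
(one shortest path: (6, 7, 3) → (5, 7, 3) → (4, 7, 3) → (4, 6, 3) → (3, 6, 3) → (2, 6, 3) → (1, 6, 3) → (0, 6, 3) → (0, 5, 3) → (0, 4, 3) → (0, 3, 3) → (0, 2, 3) → (0, 1, 3) → (0, 0, 3) → (0, 0, 2) → (0, 0, 1))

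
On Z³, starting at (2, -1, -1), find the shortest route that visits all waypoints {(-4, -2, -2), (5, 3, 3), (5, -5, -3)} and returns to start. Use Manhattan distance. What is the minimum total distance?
46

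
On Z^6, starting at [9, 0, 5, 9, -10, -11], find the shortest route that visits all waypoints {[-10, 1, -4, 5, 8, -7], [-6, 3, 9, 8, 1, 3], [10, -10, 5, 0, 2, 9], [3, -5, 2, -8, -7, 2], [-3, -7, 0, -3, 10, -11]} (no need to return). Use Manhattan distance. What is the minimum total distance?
204
(one optimal route: (9, 0, 5, 9, -10, -11) → (-6, 3, 9, 8, 1, 3) → (-10, 1, -4, 5, 8, -7) → (-3, -7, 0, -3, 10, -11) → (3, -5, 2, -8, -7, 2) → (10, -10, 5, 0, 2, 9))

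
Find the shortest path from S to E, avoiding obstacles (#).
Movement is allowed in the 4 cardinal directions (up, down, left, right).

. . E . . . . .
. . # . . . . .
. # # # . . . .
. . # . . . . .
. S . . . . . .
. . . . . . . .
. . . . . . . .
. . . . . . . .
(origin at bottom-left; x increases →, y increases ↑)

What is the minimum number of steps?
7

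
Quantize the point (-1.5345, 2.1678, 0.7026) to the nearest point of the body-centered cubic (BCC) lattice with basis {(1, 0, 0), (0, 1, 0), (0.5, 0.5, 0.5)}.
(-1.5, 2.5, 0.5)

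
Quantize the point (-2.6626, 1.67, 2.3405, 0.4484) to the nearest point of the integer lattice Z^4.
(-3, 2, 2, 0)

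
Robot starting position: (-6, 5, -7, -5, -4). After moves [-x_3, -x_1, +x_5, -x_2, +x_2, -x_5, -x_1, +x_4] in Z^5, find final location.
(-8, 5, -8, -4, -4)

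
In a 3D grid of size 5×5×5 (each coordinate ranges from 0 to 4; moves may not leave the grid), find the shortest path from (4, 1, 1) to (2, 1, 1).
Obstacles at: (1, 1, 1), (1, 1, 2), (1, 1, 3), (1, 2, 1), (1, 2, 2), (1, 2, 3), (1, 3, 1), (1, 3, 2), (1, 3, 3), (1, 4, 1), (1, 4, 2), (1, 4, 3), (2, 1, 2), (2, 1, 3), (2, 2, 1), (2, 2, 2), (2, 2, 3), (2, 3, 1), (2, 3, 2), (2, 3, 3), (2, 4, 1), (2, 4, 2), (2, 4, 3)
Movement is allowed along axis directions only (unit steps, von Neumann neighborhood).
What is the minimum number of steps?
2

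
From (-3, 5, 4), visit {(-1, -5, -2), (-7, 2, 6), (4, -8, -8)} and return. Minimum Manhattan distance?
76
(one optimal route: (-3, 5, 4) → (-1, -5, -2) → (4, -8, -8) → (-7, 2, 6) → (-3, 5, 4))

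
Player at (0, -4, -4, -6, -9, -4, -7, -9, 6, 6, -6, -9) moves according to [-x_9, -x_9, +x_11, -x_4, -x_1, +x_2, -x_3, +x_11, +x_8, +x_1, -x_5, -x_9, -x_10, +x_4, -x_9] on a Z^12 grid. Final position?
(0, -3, -5, -6, -10, -4, -7, -8, 2, 5, -4, -9)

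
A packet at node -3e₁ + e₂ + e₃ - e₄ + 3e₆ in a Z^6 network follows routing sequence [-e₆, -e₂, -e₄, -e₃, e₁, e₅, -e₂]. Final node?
(-2, -1, 0, -2, 1, 2)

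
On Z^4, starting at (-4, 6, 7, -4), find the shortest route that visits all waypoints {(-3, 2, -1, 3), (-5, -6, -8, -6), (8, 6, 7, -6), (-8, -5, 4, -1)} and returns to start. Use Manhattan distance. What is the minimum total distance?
114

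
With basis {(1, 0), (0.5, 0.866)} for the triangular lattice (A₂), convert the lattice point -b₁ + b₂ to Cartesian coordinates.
(-0.5, 0.866)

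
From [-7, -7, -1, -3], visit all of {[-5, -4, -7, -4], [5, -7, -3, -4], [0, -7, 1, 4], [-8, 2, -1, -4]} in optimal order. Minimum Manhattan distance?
60
(one optimal route: (-7, -7, -1, -3) → (-8, 2, -1, -4) → (-5, -4, -7, -4) → (5, -7, -3, -4) → (0, -7, 1, 4))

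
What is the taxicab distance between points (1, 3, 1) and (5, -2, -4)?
14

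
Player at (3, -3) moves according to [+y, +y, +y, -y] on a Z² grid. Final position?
(3, -1)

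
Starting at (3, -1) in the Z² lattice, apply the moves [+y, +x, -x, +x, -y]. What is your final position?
(4, -1)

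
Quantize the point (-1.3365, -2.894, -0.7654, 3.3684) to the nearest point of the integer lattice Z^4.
(-1, -3, -1, 3)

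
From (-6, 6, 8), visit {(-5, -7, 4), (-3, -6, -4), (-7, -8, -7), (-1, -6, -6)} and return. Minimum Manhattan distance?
72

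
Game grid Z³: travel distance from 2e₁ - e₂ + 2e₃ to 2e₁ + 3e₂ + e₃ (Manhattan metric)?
5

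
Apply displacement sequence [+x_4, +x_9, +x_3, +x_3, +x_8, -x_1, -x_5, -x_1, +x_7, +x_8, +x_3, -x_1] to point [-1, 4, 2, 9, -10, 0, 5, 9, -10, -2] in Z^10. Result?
(-4, 4, 5, 10, -11, 0, 6, 11, -9, -2)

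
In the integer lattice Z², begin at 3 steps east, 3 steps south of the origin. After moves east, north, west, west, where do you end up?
(2, -2)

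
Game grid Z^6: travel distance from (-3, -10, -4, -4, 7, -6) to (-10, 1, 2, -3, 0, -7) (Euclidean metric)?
16.0312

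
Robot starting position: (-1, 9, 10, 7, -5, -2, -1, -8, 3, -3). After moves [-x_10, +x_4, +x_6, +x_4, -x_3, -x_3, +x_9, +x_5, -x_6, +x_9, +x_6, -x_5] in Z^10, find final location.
(-1, 9, 8, 9, -5, -1, -1, -8, 5, -4)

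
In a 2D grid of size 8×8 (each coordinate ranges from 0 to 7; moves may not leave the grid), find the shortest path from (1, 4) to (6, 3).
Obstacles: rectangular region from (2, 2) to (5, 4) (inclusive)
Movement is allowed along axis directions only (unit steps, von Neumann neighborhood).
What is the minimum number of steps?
8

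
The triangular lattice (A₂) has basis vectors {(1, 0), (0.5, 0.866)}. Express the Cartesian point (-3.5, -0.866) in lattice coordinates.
-3b₁ - b₂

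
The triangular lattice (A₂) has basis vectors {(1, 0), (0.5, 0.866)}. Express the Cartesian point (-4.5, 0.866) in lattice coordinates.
-5b₁ + b₂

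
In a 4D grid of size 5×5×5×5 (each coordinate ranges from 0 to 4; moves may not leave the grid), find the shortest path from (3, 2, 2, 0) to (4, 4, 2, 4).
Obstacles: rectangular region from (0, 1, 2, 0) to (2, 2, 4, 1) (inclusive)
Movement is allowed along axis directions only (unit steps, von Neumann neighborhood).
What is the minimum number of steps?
7
(one shortest path: (3, 2, 2, 0) → (4, 2, 2, 0) → (4, 3, 2, 0) → (4, 4, 2, 0) → (4, 4, 2, 1) → (4, 4, 2, 2) → (4, 4, 2, 3) → (4, 4, 2, 4))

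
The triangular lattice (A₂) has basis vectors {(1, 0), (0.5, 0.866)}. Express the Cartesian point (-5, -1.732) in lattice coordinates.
-4b₁ - 2b₂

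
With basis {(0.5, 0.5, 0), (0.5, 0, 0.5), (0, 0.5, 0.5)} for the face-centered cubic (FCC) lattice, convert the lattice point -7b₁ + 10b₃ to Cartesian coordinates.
(-3.5, 1.5, 5)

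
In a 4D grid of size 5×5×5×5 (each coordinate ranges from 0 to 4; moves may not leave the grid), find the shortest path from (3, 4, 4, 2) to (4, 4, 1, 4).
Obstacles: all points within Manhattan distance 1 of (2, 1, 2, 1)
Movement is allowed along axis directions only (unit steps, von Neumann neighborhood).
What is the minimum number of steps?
6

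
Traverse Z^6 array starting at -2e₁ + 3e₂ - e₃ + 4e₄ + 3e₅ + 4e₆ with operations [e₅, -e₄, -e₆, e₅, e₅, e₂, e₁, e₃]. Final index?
(-1, 4, 0, 3, 6, 3)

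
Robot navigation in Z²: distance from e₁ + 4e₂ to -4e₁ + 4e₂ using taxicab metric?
5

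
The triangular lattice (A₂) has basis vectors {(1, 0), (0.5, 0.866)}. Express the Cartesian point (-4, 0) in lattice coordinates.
-4b₁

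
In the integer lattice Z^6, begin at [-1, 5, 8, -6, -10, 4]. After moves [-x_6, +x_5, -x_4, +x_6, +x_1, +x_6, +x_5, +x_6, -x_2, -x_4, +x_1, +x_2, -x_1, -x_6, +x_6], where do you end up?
(0, 5, 8, -8, -8, 6)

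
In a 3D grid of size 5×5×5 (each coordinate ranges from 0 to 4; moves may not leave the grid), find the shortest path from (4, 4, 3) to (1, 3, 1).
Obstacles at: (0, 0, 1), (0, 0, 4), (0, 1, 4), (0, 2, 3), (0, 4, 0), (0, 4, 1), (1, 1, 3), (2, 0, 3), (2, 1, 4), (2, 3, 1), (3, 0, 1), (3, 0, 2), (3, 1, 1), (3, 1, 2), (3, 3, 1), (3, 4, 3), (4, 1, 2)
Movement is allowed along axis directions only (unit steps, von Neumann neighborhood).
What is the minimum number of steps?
6
(one shortest path: (4, 4, 3) → (4, 3, 3) → (3, 3, 3) → (2, 3, 3) → (1, 3, 3) → (1, 3, 2) → (1, 3, 1))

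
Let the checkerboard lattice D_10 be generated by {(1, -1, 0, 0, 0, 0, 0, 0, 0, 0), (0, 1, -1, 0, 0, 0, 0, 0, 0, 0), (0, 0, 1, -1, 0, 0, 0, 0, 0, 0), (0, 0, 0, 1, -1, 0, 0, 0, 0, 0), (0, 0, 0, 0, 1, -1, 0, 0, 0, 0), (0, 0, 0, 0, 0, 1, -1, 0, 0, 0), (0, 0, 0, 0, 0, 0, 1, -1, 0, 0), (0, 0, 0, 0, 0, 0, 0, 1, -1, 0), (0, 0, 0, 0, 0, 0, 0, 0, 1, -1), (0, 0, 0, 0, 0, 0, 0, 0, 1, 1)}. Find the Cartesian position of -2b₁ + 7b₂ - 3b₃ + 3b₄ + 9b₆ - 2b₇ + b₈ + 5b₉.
(-2, 9, -10, 6, -3, 9, -11, 3, 4, -5)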